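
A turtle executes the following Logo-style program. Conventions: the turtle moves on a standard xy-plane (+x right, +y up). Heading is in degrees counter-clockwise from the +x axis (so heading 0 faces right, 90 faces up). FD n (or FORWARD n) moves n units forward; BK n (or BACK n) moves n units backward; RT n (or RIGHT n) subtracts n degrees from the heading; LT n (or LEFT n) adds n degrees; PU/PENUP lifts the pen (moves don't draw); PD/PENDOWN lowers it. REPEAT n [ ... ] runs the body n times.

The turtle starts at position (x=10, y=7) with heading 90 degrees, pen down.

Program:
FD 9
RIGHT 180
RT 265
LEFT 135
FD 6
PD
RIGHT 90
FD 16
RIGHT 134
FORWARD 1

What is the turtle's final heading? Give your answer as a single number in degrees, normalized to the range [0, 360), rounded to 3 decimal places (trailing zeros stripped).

Answer: 276

Derivation:
Executing turtle program step by step:
Start: pos=(10,7), heading=90, pen down
FD 9: (10,7) -> (10,16) [heading=90, draw]
RT 180: heading 90 -> 270
RT 265: heading 270 -> 5
LT 135: heading 5 -> 140
FD 6: (10,16) -> (5.404,19.857) [heading=140, draw]
PD: pen down
RT 90: heading 140 -> 50
FD 16: (5.404,19.857) -> (15.688,32.113) [heading=50, draw]
RT 134: heading 50 -> 276
FD 1: (15.688,32.113) -> (15.793,31.119) [heading=276, draw]
Final: pos=(15.793,31.119), heading=276, 4 segment(s) drawn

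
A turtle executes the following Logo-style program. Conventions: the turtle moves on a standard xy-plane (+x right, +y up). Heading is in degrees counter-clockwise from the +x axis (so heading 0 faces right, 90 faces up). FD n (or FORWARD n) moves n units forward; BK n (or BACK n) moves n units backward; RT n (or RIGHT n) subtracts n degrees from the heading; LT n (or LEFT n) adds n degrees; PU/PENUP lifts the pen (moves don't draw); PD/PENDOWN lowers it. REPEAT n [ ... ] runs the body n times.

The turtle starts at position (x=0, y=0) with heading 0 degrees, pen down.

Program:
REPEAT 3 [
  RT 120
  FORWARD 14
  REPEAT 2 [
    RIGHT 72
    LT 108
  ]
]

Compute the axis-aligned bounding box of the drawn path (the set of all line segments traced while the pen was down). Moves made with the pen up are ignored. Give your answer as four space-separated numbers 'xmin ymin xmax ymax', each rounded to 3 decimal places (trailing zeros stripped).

Answer: -32.02 -15.035 0 0

Derivation:
Executing turtle program step by step:
Start: pos=(0,0), heading=0, pen down
REPEAT 3 [
  -- iteration 1/3 --
  RT 120: heading 0 -> 240
  FD 14: (0,0) -> (-7,-12.124) [heading=240, draw]
  REPEAT 2 [
    -- iteration 1/2 --
    RT 72: heading 240 -> 168
    LT 108: heading 168 -> 276
    -- iteration 2/2 --
    RT 72: heading 276 -> 204
    LT 108: heading 204 -> 312
  ]
  -- iteration 2/3 --
  RT 120: heading 312 -> 192
  FD 14: (-7,-12.124) -> (-20.694,-15.035) [heading=192, draw]
  REPEAT 2 [
    -- iteration 1/2 --
    RT 72: heading 192 -> 120
    LT 108: heading 120 -> 228
    -- iteration 2/2 --
    RT 72: heading 228 -> 156
    LT 108: heading 156 -> 264
  ]
  -- iteration 3/3 --
  RT 120: heading 264 -> 144
  FD 14: (-20.694,-15.035) -> (-32.02,-6.806) [heading=144, draw]
  REPEAT 2 [
    -- iteration 1/2 --
    RT 72: heading 144 -> 72
    LT 108: heading 72 -> 180
    -- iteration 2/2 --
    RT 72: heading 180 -> 108
    LT 108: heading 108 -> 216
  ]
]
Final: pos=(-32.02,-6.806), heading=216, 3 segment(s) drawn

Segment endpoints: x in {-32.02, -20.694, -7, 0}, y in {-15.035, -12.124, -6.806, 0}
xmin=-32.02, ymin=-15.035, xmax=0, ymax=0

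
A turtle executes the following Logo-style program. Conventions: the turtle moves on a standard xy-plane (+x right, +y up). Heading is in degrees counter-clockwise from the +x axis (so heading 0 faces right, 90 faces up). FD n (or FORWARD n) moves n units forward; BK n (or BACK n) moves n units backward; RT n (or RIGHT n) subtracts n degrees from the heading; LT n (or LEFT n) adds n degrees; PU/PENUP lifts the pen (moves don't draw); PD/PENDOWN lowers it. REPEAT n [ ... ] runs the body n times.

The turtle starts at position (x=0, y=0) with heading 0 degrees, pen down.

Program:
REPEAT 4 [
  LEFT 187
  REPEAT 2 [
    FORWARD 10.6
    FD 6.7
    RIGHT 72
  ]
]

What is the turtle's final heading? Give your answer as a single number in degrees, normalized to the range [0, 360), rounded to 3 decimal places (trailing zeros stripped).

Executing turtle program step by step:
Start: pos=(0,0), heading=0, pen down
REPEAT 4 [
  -- iteration 1/4 --
  LT 187: heading 0 -> 187
  REPEAT 2 [
    -- iteration 1/2 --
    FD 10.6: (0,0) -> (-10.521,-1.292) [heading=187, draw]
    FD 6.7: (-10.521,-1.292) -> (-17.171,-2.108) [heading=187, draw]
    RT 72: heading 187 -> 115
    -- iteration 2/2 --
    FD 10.6: (-17.171,-2.108) -> (-21.651,7.499) [heading=115, draw]
    FD 6.7: (-21.651,7.499) -> (-24.482,13.571) [heading=115, draw]
    RT 72: heading 115 -> 43
  ]
  -- iteration 2/4 --
  LT 187: heading 43 -> 230
  REPEAT 2 [
    -- iteration 1/2 --
    FD 10.6: (-24.482,13.571) -> (-31.296,5.451) [heading=230, draw]
    FD 6.7: (-31.296,5.451) -> (-35.603,0.318) [heading=230, draw]
    RT 72: heading 230 -> 158
    -- iteration 2/2 --
    FD 10.6: (-35.603,0.318) -> (-45.431,4.289) [heading=158, draw]
    FD 6.7: (-45.431,4.289) -> (-51.643,6.799) [heading=158, draw]
    RT 72: heading 158 -> 86
  ]
  -- iteration 3/4 --
  LT 187: heading 86 -> 273
  REPEAT 2 [
    -- iteration 1/2 --
    FD 10.6: (-51.643,6.799) -> (-51.088,-3.787) [heading=273, draw]
    FD 6.7: (-51.088,-3.787) -> (-50.737,-10.477) [heading=273, draw]
    RT 72: heading 273 -> 201
    -- iteration 2/2 --
    FD 10.6: (-50.737,-10.477) -> (-60.633,-14.276) [heading=201, draw]
    FD 6.7: (-60.633,-14.276) -> (-66.888,-16.677) [heading=201, draw]
    RT 72: heading 201 -> 129
  ]
  -- iteration 4/4 --
  LT 187: heading 129 -> 316
  REPEAT 2 [
    -- iteration 1/2 --
    FD 10.6: (-66.888,-16.677) -> (-59.263,-24.041) [heading=316, draw]
    FD 6.7: (-59.263,-24.041) -> (-54.444,-28.695) [heading=316, draw]
    RT 72: heading 316 -> 244
    -- iteration 2/2 --
    FD 10.6: (-54.444,-28.695) -> (-59.091,-38.222) [heading=244, draw]
    FD 6.7: (-59.091,-38.222) -> (-62.028,-44.244) [heading=244, draw]
    RT 72: heading 244 -> 172
  ]
]
Final: pos=(-62.028,-44.244), heading=172, 16 segment(s) drawn

Answer: 172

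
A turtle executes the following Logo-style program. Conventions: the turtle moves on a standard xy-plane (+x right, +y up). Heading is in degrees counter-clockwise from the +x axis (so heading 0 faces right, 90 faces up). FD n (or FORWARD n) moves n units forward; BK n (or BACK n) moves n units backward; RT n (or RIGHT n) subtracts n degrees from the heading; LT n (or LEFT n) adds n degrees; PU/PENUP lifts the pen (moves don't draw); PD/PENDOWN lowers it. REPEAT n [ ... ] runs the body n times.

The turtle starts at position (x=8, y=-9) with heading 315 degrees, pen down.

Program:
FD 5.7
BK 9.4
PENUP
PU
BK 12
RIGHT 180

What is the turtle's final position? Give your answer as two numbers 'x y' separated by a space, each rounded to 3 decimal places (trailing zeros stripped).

Answer: -3.102 2.102

Derivation:
Executing turtle program step by step:
Start: pos=(8,-9), heading=315, pen down
FD 5.7: (8,-9) -> (12.031,-13.031) [heading=315, draw]
BK 9.4: (12.031,-13.031) -> (5.384,-6.384) [heading=315, draw]
PU: pen up
PU: pen up
BK 12: (5.384,-6.384) -> (-3.102,2.102) [heading=315, move]
RT 180: heading 315 -> 135
Final: pos=(-3.102,2.102), heading=135, 2 segment(s) drawn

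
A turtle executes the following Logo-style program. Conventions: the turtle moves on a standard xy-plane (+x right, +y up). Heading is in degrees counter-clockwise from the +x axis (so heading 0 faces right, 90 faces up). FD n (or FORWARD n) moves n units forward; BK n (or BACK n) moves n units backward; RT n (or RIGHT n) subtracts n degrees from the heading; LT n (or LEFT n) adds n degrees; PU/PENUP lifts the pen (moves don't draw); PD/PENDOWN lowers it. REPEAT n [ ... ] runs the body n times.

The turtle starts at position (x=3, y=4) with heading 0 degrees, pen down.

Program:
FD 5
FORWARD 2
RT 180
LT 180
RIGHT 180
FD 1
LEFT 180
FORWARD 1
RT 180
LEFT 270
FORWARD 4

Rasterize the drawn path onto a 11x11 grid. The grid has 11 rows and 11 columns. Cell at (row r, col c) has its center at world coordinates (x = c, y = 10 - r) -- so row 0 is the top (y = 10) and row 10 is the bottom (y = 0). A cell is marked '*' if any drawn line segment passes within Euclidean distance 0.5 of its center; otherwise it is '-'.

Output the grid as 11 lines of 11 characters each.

Answer: -----------
-----------
----------*
----------*
----------*
----------*
---********
-----------
-----------
-----------
-----------

Derivation:
Segment 0: (3,4) -> (8,4)
Segment 1: (8,4) -> (10,4)
Segment 2: (10,4) -> (9,4)
Segment 3: (9,4) -> (10,4)
Segment 4: (10,4) -> (10,8)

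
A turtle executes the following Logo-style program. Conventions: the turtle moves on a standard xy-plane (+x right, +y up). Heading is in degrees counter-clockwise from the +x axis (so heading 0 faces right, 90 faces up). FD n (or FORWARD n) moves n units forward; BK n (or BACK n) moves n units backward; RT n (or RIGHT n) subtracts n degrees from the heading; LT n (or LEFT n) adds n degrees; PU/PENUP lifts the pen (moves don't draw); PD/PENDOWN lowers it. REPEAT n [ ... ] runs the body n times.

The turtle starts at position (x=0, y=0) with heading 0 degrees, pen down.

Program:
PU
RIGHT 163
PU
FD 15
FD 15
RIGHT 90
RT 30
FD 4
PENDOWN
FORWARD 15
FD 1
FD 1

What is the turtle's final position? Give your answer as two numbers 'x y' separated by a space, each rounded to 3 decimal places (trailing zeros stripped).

Executing turtle program step by step:
Start: pos=(0,0), heading=0, pen down
PU: pen up
RT 163: heading 0 -> 197
PU: pen up
FD 15: (0,0) -> (-14.345,-4.386) [heading=197, move]
FD 15: (-14.345,-4.386) -> (-28.689,-8.771) [heading=197, move]
RT 90: heading 197 -> 107
RT 30: heading 107 -> 77
FD 4: (-28.689,-8.771) -> (-27.789,-4.874) [heading=77, move]
PD: pen down
FD 15: (-27.789,-4.874) -> (-24.415,9.742) [heading=77, draw]
FD 1: (-24.415,9.742) -> (-24.19,10.716) [heading=77, draw]
FD 1: (-24.19,10.716) -> (-23.965,11.691) [heading=77, draw]
Final: pos=(-23.965,11.691), heading=77, 3 segment(s) drawn

Answer: -23.965 11.691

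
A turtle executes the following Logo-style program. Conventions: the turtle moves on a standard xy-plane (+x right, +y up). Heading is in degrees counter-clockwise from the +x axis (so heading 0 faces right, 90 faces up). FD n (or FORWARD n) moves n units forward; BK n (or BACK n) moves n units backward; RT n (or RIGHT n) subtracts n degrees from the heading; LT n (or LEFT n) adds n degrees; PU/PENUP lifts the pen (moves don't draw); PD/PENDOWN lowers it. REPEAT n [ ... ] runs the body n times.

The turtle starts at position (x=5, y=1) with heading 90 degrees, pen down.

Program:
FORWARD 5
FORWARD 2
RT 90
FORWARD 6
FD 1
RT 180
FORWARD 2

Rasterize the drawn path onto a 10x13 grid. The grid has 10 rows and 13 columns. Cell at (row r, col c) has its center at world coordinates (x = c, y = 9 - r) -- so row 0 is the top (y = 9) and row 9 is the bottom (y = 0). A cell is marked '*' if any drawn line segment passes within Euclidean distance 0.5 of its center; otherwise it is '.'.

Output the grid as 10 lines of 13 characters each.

Segment 0: (5,1) -> (5,6)
Segment 1: (5,6) -> (5,8)
Segment 2: (5,8) -> (11,8)
Segment 3: (11,8) -> (12,8)
Segment 4: (12,8) -> (10,8)

Answer: .............
.....********
.....*.......
.....*.......
.....*.......
.....*.......
.....*.......
.....*.......
.....*.......
.............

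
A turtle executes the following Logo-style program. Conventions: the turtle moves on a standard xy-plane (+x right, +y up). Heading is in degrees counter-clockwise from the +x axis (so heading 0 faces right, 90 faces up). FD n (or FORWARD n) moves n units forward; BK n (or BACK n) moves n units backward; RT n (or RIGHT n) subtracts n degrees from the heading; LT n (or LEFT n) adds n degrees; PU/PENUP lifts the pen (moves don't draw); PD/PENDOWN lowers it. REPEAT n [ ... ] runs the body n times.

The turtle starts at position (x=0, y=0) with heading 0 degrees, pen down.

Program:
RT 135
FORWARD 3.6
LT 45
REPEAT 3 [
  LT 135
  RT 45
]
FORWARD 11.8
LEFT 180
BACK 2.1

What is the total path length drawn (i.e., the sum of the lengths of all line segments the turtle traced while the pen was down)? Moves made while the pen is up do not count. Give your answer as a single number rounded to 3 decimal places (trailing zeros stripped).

Answer: 17.5

Derivation:
Executing turtle program step by step:
Start: pos=(0,0), heading=0, pen down
RT 135: heading 0 -> 225
FD 3.6: (0,0) -> (-2.546,-2.546) [heading=225, draw]
LT 45: heading 225 -> 270
REPEAT 3 [
  -- iteration 1/3 --
  LT 135: heading 270 -> 45
  RT 45: heading 45 -> 0
  -- iteration 2/3 --
  LT 135: heading 0 -> 135
  RT 45: heading 135 -> 90
  -- iteration 3/3 --
  LT 135: heading 90 -> 225
  RT 45: heading 225 -> 180
]
FD 11.8: (-2.546,-2.546) -> (-14.346,-2.546) [heading=180, draw]
LT 180: heading 180 -> 0
BK 2.1: (-14.346,-2.546) -> (-16.446,-2.546) [heading=0, draw]
Final: pos=(-16.446,-2.546), heading=0, 3 segment(s) drawn

Segment lengths:
  seg 1: (0,0) -> (-2.546,-2.546), length = 3.6
  seg 2: (-2.546,-2.546) -> (-14.346,-2.546), length = 11.8
  seg 3: (-14.346,-2.546) -> (-16.446,-2.546), length = 2.1
Total = 17.5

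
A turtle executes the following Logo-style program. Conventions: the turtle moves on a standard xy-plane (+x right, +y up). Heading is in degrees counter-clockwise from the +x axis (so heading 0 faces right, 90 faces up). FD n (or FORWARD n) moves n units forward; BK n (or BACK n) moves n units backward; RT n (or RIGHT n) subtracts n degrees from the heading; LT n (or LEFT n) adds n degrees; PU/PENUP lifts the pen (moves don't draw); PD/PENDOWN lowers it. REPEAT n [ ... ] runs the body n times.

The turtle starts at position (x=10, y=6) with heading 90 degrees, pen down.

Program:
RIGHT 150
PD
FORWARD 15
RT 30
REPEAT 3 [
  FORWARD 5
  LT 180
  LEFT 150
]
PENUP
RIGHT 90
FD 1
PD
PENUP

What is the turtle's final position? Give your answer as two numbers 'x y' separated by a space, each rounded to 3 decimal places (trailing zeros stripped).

Answer: 10.67 -17.821

Derivation:
Executing turtle program step by step:
Start: pos=(10,6), heading=90, pen down
RT 150: heading 90 -> 300
PD: pen down
FD 15: (10,6) -> (17.5,-6.99) [heading=300, draw]
RT 30: heading 300 -> 270
REPEAT 3 [
  -- iteration 1/3 --
  FD 5: (17.5,-6.99) -> (17.5,-11.99) [heading=270, draw]
  LT 180: heading 270 -> 90
  LT 150: heading 90 -> 240
  -- iteration 2/3 --
  FD 5: (17.5,-11.99) -> (15,-16.321) [heading=240, draw]
  LT 180: heading 240 -> 60
  LT 150: heading 60 -> 210
  -- iteration 3/3 --
  FD 5: (15,-16.321) -> (10.67,-18.821) [heading=210, draw]
  LT 180: heading 210 -> 30
  LT 150: heading 30 -> 180
]
PU: pen up
RT 90: heading 180 -> 90
FD 1: (10.67,-18.821) -> (10.67,-17.821) [heading=90, move]
PD: pen down
PU: pen up
Final: pos=(10.67,-17.821), heading=90, 4 segment(s) drawn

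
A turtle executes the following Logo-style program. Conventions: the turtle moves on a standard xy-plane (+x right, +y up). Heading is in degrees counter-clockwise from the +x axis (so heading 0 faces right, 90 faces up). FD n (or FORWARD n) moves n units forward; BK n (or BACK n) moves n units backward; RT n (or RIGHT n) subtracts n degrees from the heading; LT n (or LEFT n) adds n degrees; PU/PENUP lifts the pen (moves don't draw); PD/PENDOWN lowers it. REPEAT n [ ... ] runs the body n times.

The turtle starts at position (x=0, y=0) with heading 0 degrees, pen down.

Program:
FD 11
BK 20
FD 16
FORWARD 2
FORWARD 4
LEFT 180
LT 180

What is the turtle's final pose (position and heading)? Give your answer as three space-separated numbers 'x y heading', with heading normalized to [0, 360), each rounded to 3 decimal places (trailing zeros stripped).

Answer: 13 0 0

Derivation:
Executing turtle program step by step:
Start: pos=(0,0), heading=0, pen down
FD 11: (0,0) -> (11,0) [heading=0, draw]
BK 20: (11,0) -> (-9,0) [heading=0, draw]
FD 16: (-9,0) -> (7,0) [heading=0, draw]
FD 2: (7,0) -> (9,0) [heading=0, draw]
FD 4: (9,0) -> (13,0) [heading=0, draw]
LT 180: heading 0 -> 180
LT 180: heading 180 -> 0
Final: pos=(13,0), heading=0, 5 segment(s) drawn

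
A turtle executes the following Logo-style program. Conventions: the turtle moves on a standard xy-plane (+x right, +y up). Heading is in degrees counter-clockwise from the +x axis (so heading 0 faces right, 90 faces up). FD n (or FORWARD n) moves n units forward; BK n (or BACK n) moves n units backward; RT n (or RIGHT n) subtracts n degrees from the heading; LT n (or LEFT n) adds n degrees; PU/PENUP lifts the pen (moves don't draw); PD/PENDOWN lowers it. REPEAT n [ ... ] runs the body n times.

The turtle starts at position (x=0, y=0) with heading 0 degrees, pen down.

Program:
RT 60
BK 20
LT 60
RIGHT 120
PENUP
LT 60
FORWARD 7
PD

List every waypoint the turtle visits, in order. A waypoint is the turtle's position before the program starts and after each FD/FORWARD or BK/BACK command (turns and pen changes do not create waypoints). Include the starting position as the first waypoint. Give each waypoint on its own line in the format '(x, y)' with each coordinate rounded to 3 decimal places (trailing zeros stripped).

Answer: (0, 0)
(-10, 17.321)
(-6.5, 11.258)

Derivation:
Executing turtle program step by step:
Start: pos=(0,0), heading=0, pen down
RT 60: heading 0 -> 300
BK 20: (0,0) -> (-10,17.321) [heading=300, draw]
LT 60: heading 300 -> 0
RT 120: heading 0 -> 240
PU: pen up
LT 60: heading 240 -> 300
FD 7: (-10,17.321) -> (-6.5,11.258) [heading=300, move]
PD: pen down
Final: pos=(-6.5,11.258), heading=300, 1 segment(s) drawn
Waypoints (3 total):
(0, 0)
(-10, 17.321)
(-6.5, 11.258)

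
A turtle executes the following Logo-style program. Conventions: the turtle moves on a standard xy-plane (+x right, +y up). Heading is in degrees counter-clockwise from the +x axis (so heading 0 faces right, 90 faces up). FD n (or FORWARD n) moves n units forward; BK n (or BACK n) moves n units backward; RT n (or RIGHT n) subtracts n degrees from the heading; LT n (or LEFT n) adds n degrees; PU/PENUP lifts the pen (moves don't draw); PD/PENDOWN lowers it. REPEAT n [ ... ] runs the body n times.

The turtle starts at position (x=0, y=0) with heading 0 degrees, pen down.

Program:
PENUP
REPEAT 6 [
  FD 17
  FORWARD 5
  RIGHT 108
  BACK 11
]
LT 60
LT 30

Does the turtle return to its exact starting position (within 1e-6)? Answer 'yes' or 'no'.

Answer: no

Derivation:
Executing turtle program step by step:
Start: pos=(0,0), heading=0, pen down
PU: pen up
REPEAT 6 [
  -- iteration 1/6 --
  FD 17: (0,0) -> (17,0) [heading=0, move]
  FD 5: (17,0) -> (22,0) [heading=0, move]
  RT 108: heading 0 -> 252
  BK 11: (22,0) -> (25.399,10.462) [heading=252, move]
  -- iteration 2/6 --
  FD 17: (25.399,10.462) -> (20.146,-5.706) [heading=252, move]
  FD 5: (20.146,-5.706) -> (18.601,-10.462) [heading=252, move]
  RT 108: heading 252 -> 144
  BK 11: (18.601,-10.462) -> (27.5,-16.927) [heading=144, move]
  -- iteration 3/6 --
  FD 17: (27.5,-16.927) -> (13.747,-6.935) [heading=144, move]
  FD 5: (13.747,-6.935) -> (9.702,-3.996) [heading=144, move]
  RT 108: heading 144 -> 36
  BK 11: (9.702,-3.996) -> (0.802,-10.462) [heading=36, move]
  -- iteration 4/6 --
  FD 17: (0.802,-10.462) -> (14.556,-0.469) [heading=36, move]
  FD 5: (14.556,-0.469) -> (18.601,2.47) [heading=36, move]
  RT 108: heading 36 -> 288
  BK 11: (18.601,2.47) -> (15.202,12.931) [heading=288, move]
  -- iteration 5/6 --
  FD 17: (15.202,12.931) -> (20.455,-3.237) [heading=288, move]
  FD 5: (20.455,-3.237) -> (22,-7.992) [heading=288, move]
  RT 108: heading 288 -> 180
  BK 11: (22,-7.992) -> (33,-7.992) [heading=180, move]
  -- iteration 6/6 --
  FD 17: (33,-7.992) -> (16,-7.992) [heading=180, move]
  FD 5: (16,-7.992) -> (11,-7.992) [heading=180, move]
  RT 108: heading 180 -> 72
  BK 11: (11,-7.992) -> (7.601,-18.454) [heading=72, move]
]
LT 60: heading 72 -> 132
LT 30: heading 132 -> 162
Final: pos=(7.601,-18.454), heading=162, 0 segment(s) drawn

Start position: (0, 0)
Final position: (7.601, -18.454)
Distance = 19.958; >= 1e-6 -> NOT closed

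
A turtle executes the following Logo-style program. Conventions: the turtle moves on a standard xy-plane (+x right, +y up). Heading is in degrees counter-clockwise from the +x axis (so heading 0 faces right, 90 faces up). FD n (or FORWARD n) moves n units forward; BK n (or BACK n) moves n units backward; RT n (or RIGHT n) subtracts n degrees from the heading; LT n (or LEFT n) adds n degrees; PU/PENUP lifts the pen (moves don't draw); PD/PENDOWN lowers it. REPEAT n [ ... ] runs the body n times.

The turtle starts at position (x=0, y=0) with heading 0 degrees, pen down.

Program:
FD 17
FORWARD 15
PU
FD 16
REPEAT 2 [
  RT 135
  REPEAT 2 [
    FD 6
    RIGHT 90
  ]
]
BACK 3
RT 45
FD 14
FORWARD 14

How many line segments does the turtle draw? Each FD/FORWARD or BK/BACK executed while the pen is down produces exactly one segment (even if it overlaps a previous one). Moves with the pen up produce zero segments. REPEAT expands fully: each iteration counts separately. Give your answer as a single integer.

Executing turtle program step by step:
Start: pos=(0,0), heading=0, pen down
FD 17: (0,0) -> (17,0) [heading=0, draw]
FD 15: (17,0) -> (32,0) [heading=0, draw]
PU: pen up
FD 16: (32,0) -> (48,0) [heading=0, move]
REPEAT 2 [
  -- iteration 1/2 --
  RT 135: heading 0 -> 225
  REPEAT 2 [
    -- iteration 1/2 --
    FD 6: (48,0) -> (43.757,-4.243) [heading=225, move]
    RT 90: heading 225 -> 135
    -- iteration 2/2 --
    FD 6: (43.757,-4.243) -> (39.515,0) [heading=135, move]
    RT 90: heading 135 -> 45
  ]
  -- iteration 2/2 --
  RT 135: heading 45 -> 270
  REPEAT 2 [
    -- iteration 1/2 --
    FD 6: (39.515,0) -> (39.515,-6) [heading=270, move]
    RT 90: heading 270 -> 180
    -- iteration 2/2 --
    FD 6: (39.515,-6) -> (33.515,-6) [heading=180, move]
    RT 90: heading 180 -> 90
  ]
]
BK 3: (33.515,-6) -> (33.515,-9) [heading=90, move]
RT 45: heading 90 -> 45
FD 14: (33.515,-9) -> (43.414,0.899) [heading=45, move]
FD 14: (43.414,0.899) -> (53.314,10.799) [heading=45, move]
Final: pos=(53.314,10.799), heading=45, 2 segment(s) drawn
Segments drawn: 2

Answer: 2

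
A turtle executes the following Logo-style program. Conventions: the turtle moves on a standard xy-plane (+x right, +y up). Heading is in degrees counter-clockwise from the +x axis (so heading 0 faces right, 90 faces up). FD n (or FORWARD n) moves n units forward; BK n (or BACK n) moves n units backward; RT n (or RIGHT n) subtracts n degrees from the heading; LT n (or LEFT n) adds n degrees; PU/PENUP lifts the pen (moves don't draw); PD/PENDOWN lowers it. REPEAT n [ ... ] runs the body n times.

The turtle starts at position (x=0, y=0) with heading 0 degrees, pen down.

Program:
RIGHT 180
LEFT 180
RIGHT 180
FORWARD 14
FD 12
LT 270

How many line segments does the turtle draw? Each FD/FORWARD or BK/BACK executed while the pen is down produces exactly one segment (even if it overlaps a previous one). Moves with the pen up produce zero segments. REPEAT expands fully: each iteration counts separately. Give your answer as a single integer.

Answer: 2

Derivation:
Executing turtle program step by step:
Start: pos=(0,0), heading=0, pen down
RT 180: heading 0 -> 180
LT 180: heading 180 -> 0
RT 180: heading 0 -> 180
FD 14: (0,0) -> (-14,0) [heading=180, draw]
FD 12: (-14,0) -> (-26,0) [heading=180, draw]
LT 270: heading 180 -> 90
Final: pos=(-26,0), heading=90, 2 segment(s) drawn
Segments drawn: 2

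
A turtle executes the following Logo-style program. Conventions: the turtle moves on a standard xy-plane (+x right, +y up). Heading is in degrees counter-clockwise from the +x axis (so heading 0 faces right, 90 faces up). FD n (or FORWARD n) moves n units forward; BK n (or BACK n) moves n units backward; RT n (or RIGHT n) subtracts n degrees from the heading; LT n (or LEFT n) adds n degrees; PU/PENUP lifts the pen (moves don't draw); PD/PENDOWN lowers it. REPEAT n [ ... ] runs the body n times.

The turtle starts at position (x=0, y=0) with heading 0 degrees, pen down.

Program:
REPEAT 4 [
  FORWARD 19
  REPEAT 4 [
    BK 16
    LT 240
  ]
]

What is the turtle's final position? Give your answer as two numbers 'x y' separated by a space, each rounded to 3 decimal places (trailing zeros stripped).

Executing turtle program step by step:
Start: pos=(0,0), heading=0, pen down
REPEAT 4 [
  -- iteration 1/4 --
  FD 19: (0,0) -> (19,0) [heading=0, draw]
  REPEAT 4 [
    -- iteration 1/4 --
    BK 16: (19,0) -> (3,0) [heading=0, draw]
    LT 240: heading 0 -> 240
    -- iteration 2/4 --
    BK 16: (3,0) -> (11,13.856) [heading=240, draw]
    LT 240: heading 240 -> 120
    -- iteration 3/4 --
    BK 16: (11,13.856) -> (19,0) [heading=120, draw]
    LT 240: heading 120 -> 0
    -- iteration 4/4 --
    BK 16: (19,0) -> (3,0) [heading=0, draw]
    LT 240: heading 0 -> 240
  ]
  -- iteration 2/4 --
  FD 19: (3,0) -> (-6.5,-16.454) [heading=240, draw]
  REPEAT 4 [
    -- iteration 1/4 --
    BK 16: (-6.5,-16.454) -> (1.5,-2.598) [heading=240, draw]
    LT 240: heading 240 -> 120
    -- iteration 2/4 --
    BK 16: (1.5,-2.598) -> (9.5,-16.454) [heading=120, draw]
    LT 240: heading 120 -> 0
    -- iteration 3/4 --
    BK 16: (9.5,-16.454) -> (-6.5,-16.454) [heading=0, draw]
    LT 240: heading 0 -> 240
    -- iteration 4/4 --
    BK 16: (-6.5,-16.454) -> (1.5,-2.598) [heading=240, draw]
    LT 240: heading 240 -> 120
  ]
  -- iteration 3/4 --
  FD 19: (1.5,-2.598) -> (-8,13.856) [heading=120, draw]
  REPEAT 4 [
    -- iteration 1/4 --
    BK 16: (-8,13.856) -> (0,0) [heading=120, draw]
    LT 240: heading 120 -> 0
    -- iteration 2/4 --
    BK 16: (0,0) -> (-16,0) [heading=0, draw]
    LT 240: heading 0 -> 240
    -- iteration 3/4 --
    BK 16: (-16,0) -> (-8,13.856) [heading=240, draw]
    LT 240: heading 240 -> 120
    -- iteration 4/4 --
    BK 16: (-8,13.856) -> (0,0) [heading=120, draw]
    LT 240: heading 120 -> 0
  ]
  -- iteration 4/4 --
  FD 19: (0,0) -> (19,0) [heading=0, draw]
  REPEAT 4 [
    -- iteration 1/4 --
    BK 16: (19,0) -> (3,0) [heading=0, draw]
    LT 240: heading 0 -> 240
    -- iteration 2/4 --
    BK 16: (3,0) -> (11,13.856) [heading=240, draw]
    LT 240: heading 240 -> 120
    -- iteration 3/4 --
    BK 16: (11,13.856) -> (19,0) [heading=120, draw]
    LT 240: heading 120 -> 0
    -- iteration 4/4 --
    BK 16: (19,0) -> (3,0) [heading=0, draw]
    LT 240: heading 0 -> 240
  ]
]
Final: pos=(3,0), heading=240, 20 segment(s) drawn

Answer: 3 0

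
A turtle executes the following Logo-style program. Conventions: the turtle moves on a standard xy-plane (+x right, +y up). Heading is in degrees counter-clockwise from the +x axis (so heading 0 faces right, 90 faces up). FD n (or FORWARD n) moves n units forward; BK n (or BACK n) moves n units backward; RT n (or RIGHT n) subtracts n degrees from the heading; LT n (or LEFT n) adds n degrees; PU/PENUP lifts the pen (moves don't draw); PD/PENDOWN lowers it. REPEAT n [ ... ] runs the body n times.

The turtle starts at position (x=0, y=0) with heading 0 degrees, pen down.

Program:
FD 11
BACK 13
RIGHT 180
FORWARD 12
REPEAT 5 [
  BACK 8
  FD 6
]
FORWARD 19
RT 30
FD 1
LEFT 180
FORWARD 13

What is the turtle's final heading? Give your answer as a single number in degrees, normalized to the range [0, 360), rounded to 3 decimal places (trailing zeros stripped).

Executing turtle program step by step:
Start: pos=(0,0), heading=0, pen down
FD 11: (0,0) -> (11,0) [heading=0, draw]
BK 13: (11,0) -> (-2,0) [heading=0, draw]
RT 180: heading 0 -> 180
FD 12: (-2,0) -> (-14,0) [heading=180, draw]
REPEAT 5 [
  -- iteration 1/5 --
  BK 8: (-14,0) -> (-6,0) [heading=180, draw]
  FD 6: (-6,0) -> (-12,0) [heading=180, draw]
  -- iteration 2/5 --
  BK 8: (-12,0) -> (-4,0) [heading=180, draw]
  FD 6: (-4,0) -> (-10,0) [heading=180, draw]
  -- iteration 3/5 --
  BK 8: (-10,0) -> (-2,0) [heading=180, draw]
  FD 6: (-2,0) -> (-8,0) [heading=180, draw]
  -- iteration 4/5 --
  BK 8: (-8,0) -> (0,0) [heading=180, draw]
  FD 6: (0,0) -> (-6,0) [heading=180, draw]
  -- iteration 5/5 --
  BK 8: (-6,0) -> (2,0) [heading=180, draw]
  FD 6: (2,0) -> (-4,0) [heading=180, draw]
]
FD 19: (-4,0) -> (-23,0) [heading=180, draw]
RT 30: heading 180 -> 150
FD 1: (-23,0) -> (-23.866,0.5) [heading=150, draw]
LT 180: heading 150 -> 330
FD 13: (-23.866,0.5) -> (-12.608,-6) [heading=330, draw]
Final: pos=(-12.608,-6), heading=330, 16 segment(s) drawn

Answer: 330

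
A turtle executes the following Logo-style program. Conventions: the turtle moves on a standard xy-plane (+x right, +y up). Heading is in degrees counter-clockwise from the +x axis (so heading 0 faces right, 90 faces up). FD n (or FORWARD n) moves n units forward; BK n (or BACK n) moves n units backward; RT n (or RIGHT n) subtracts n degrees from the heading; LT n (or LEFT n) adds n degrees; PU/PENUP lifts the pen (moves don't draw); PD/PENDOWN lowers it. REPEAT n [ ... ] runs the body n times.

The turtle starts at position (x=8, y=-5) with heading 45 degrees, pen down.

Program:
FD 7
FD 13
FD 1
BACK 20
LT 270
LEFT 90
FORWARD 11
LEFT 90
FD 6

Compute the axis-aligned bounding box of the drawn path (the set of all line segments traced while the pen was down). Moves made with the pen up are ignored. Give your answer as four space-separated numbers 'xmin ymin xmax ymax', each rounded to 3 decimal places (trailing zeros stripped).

Executing turtle program step by step:
Start: pos=(8,-5), heading=45, pen down
FD 7: (8,-5) -> (12.95,-0.05) [heading=45, draw]
FD 13: (12.95,-0.05) -> (22.142,9.142) [heading=45, draw]
FD 1: (22.142,9.142) -> (22.849,9.849) [heading=45, draw]
BK 20: (22.849,9.849) -> (8.707,-4.293) [heading=45, draw]
LT 270: heading 45 -> 315
LT 90: heading 315 -> 45
FD 11: (8.707,-4.293) -> (16.485,3.485) [heading=45, draw]
LT 90: heading 45 -> 135
FD 6: (16.485,3.485) -> (12.243,7.728) [heading=135, draw]
Final: pos=(12.243,7.728), heading=135, 6 segment(s) drawn

Segment endpoints: x in {8, 8.707, 12.243, 12.95, 16.485, 22.142, 22.849}, y in {-5, -4.293, -0.05, 3.485, 7.728, 9.142, 9.849}
xmin=8, ymin=-5, xmax=22.849, ymax=9.849

Answer: 8 -5 22.849 9.849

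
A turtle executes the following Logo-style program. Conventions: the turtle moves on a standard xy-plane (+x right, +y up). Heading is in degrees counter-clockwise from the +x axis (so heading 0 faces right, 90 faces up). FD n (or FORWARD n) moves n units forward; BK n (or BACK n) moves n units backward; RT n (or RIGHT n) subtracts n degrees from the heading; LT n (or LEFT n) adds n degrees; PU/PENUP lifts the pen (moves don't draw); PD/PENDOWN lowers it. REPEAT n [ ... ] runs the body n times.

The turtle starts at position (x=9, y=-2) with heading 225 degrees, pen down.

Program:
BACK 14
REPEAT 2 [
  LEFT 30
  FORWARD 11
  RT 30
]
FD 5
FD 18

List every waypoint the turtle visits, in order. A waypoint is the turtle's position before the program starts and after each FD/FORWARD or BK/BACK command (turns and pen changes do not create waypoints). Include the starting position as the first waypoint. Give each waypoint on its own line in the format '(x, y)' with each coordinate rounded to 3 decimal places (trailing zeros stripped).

Answer: (9, -2)
(18.899, 7.899)
(16.052, -2.726)
(13.205, -13.351)
(9.67, -16.886)
(-3.058, -29.614)

Derivation:
Executing turtle program step by step:
Start: pos=(9,-2), heading=225, pen down
BK 14: (9,-2) -> (18.899,7.899) [heading=225, draw]
REPEAT 2 [
  -- iteration 1/2 --
  LT 30: heading 225 -> 255
  FD 11: (18.899,7.899) -> (16.052,-2.726) [heading=255, draw]
  RT 30: heading 255 -> 225
  -- iteration 2/2 --
  LT 30: heading 225 -> 255
  FD 11: (16.052,-2.726) -> (13.205,-13.351) [heading=255, draw]
  RT 30: heading 255 -> 225
]
FD 5: (13.205,-13.351) -> (9.67,-16.886) [heading=225, draw]
FD 18: (9.67,-16.886) -> (-3.058,-29.614) [heading=225, draw]
Final: pos=(-3.058,-29.614), heading=225, 5 segment(s) drawn
Waypoints (6 total):
(9, -2)
(18.899, 7.899)
(16.052, -2.726)
(13.205, -13.351)
(9.67, -16.886)
(-3.058, -29.614)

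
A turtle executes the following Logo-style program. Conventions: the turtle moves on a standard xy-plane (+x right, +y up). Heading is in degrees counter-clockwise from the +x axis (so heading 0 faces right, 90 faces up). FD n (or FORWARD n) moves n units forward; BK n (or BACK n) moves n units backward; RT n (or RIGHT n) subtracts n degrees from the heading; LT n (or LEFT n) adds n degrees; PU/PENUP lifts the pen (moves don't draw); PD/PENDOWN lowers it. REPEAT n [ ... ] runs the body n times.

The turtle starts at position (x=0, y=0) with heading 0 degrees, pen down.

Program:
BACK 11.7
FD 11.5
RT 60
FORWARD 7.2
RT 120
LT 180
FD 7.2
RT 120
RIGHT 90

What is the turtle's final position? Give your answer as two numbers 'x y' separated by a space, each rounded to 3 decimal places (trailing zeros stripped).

Executing turtle program step by step:
Start: pos=(0,0), heading=0, pen down
BK 11.7: (0,0) -> (-11.7,0) [heading=0, draw]
FD 11.5: (-11.7,0) -> (-0.2,0) [heading=0, draw]
RT 60: heading 0 -> 300
FD 7.2: (-0.2,0) -> (3.4,-6.235) [heading=300, draw]
RT 120: heading 300 -> 180
LT 180: heading 180 -> 0
FD 7.2: (3.4,-6.235) -> (10.6,-6.235) [heading=0, draw]
RT 120: heading 0 -> 240
RT 90: heading 240 -> 150
Final: pos=(10.6,-6.235), heading=150, 4 segment(s) drawn

Answer: 10.6 -6.235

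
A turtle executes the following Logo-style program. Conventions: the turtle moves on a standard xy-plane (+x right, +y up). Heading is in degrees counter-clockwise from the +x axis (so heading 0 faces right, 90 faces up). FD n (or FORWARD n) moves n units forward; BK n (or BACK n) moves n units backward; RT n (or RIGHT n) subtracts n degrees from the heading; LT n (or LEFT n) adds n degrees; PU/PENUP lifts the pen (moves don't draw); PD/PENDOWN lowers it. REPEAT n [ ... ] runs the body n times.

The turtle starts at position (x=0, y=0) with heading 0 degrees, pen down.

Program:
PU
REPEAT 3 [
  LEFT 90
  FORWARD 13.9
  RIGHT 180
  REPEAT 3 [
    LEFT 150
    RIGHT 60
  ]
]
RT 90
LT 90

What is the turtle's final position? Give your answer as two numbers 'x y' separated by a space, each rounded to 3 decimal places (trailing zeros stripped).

Executing turtle program step by step:
Start: pos=(0,0), heading=0, pen down
PU: pen up
REPEAT 3 [
  -- iteration 1/3 --
  LT 90: heading 0 -> 90
  FD 13.9: (0,0) -> (0,13.9) [heading=90, move]
  RT 180: heading 90 -> 270
  REPEAT 3 [
    -- iteration 1/3 --
    LT 150: heading 270 -> 60
    RT 60: heading 60 -> 0
    -- iteration 2/3 --
    LT 150: heading 0 -> 150
    RT 60: heading 150 -> 90
    -- iteration 3/3 --
    LT 150: heading 90 -> 240
    RT 60: heading 240 -> 180
  ]
  -- iteration 2/3 --
  LT 90: heading 180 -> 270
  FD 13.9: (0,13.9) -> (0,0) [heading=270, move]
  RT 180: heading 270 -> 90
  REPEAT 3 [
    -- iteration 1/3 --
    LT 150: heading 90 -> 240
    RT 60: heading 240 -> 180
    -- iteration 2/3 --
    LT 150: heading 180 -> 330
    RT 60: heading 330 -> 270
    -- iteration 3/3 --
    LT 150: heading 270 -> 60
    RT 60: heading 60 -> 0
  ]
  -- iteration 3/3 --
  LT 90: heading 0 -> 90
  FD 13.9: (0,0) -> (0,13.9) [heading=90, move]
  RT 180: heading 90 -> 270
  REPEAT 3 [
    -- iteration 1/3 --
    LT 150: heading 270 -> 60
    RT 60: heading 60 -> 0
    -- iteration 2/3 --
    LT 150: heading 0 -> 150
    RT 60: heading 150 -> 90
    -- iteration 3/3 --
    LT 150: heading 90 -> 240
    RT 60: heading 240 -> 180
  ]
]
RT 90: heading 180 -> 90
LT 90: heading 90 -> 180
Final: pos=(0,13.9), heading=180, 0 segment(s) drawn

Answer: 0 13.9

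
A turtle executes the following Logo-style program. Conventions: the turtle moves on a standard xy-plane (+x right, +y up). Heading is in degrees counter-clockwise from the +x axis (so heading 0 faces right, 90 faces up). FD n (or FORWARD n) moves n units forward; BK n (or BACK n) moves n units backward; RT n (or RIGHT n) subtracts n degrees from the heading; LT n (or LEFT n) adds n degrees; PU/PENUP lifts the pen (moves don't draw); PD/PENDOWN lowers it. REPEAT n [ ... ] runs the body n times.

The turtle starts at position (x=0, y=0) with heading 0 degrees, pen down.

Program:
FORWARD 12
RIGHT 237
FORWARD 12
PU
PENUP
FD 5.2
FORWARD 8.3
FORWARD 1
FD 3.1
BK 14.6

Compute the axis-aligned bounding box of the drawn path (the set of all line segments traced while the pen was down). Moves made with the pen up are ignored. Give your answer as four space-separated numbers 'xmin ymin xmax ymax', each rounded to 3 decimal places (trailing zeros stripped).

Executing turtle program step by step:
Start: pos=(0,0), heading=0, pen down
FD 12: (0,0) -> (12,0) [heading=0, draw]
RT 237: heading 0 -> 123
FD 12: (12,0) -> (5.464,10.064) [heading=123, draw]
PU: pen up
PU: pen up
FD 5.2: (5.464,10.064) -> (2.632,14.425) [heading=123, move]
FD 8.3: (2.632,14.425) -> (-1.888,21.386) [heading=123, move]
FD 1: (-1.888,21.386) -> (-2.433,22.225) [heading=123, move]
FD 3.1: (-2.433,22.225) -> (-4.121,24.825) [heading=123, move]
BK 14.6: (-4.121,24.825) -> (3.83,12.58) [heading=123, move]
Final: pos=(3.83,12.58), heading=123, 2 segment(s) drawn

Segment endpoints: x in {0, 5.464, 12}, y in {0, 10.064}
xmin=0, ymin=0, xmax=12, ymax=10.064

Answer: 0 0 12 10.064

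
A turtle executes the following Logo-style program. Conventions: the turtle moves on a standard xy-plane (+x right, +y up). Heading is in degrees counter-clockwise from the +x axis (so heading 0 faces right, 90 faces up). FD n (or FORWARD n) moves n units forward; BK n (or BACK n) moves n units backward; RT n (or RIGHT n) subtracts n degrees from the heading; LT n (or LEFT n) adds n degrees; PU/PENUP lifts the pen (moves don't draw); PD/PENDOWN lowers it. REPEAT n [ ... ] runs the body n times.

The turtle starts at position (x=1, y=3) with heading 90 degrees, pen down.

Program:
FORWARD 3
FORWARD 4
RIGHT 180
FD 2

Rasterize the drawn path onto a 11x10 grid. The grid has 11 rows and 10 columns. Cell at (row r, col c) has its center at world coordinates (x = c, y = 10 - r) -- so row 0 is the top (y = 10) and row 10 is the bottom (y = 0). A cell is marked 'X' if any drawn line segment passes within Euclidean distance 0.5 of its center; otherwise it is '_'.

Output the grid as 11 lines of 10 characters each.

Segment 0: (1,3) -> (1,6)
Segment 1: (1,6) -> (1,10)
Segment 2: (1,10) -> (1,8)

Answer: _X________
_X________
_X________
_X________
_X________
_X________
_X________
_X________
__________
__________
__________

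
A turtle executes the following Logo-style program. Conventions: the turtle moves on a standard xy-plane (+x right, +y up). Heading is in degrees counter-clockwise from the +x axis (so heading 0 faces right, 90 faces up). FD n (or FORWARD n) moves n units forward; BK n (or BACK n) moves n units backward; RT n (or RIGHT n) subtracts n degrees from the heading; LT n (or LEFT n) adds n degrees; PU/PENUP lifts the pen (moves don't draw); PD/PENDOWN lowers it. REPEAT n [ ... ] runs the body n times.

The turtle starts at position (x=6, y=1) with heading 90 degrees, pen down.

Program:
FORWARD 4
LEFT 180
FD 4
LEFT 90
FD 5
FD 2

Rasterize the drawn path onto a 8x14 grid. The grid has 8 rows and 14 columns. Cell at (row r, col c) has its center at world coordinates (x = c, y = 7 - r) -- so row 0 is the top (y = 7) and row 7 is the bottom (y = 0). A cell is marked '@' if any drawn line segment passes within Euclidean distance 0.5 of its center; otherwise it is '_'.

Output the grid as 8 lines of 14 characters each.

Answer: ______________
______________
______@_______
______@_______
______@_______
______@_______
______@@@@@@@@
______________

Derivation:
Segment 0: (6,1) -> (6,5)
Segment 1: (6,5) -> (6,1)
Segment 2: (6,1) -> (11,1)
Segment 3: (11,1) -> (13,1)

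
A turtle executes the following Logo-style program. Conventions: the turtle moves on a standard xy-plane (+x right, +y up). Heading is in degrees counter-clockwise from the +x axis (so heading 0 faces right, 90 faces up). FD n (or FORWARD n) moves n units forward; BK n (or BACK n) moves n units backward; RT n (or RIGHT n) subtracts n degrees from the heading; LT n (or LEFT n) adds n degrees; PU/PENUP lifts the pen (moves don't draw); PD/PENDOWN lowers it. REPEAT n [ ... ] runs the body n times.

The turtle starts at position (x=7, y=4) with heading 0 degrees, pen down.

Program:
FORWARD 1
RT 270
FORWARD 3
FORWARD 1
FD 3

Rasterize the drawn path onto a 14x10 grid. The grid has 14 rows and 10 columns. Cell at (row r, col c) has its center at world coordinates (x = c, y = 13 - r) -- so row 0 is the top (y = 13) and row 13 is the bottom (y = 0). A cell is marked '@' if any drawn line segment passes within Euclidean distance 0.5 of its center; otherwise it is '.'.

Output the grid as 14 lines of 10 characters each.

Answer: ..........
..........
........@.
........@.
........@.
........@.
........@.
........@.
........@.
.......@@.
..........
..........
..........
..........

Derivation:
Segment 0: (7,4) -> (8,4)
Segment 1: (8,4) -> (8,7)
Segment 2: (8,7) -> (8,8)
Segment 3: (8,8) -> (8,11)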